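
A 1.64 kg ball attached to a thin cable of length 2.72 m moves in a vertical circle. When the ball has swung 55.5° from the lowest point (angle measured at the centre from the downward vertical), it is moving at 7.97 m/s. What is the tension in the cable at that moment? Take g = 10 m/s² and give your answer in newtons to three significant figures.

Take the radial direction toward the centre of the circle as positive. The component of the weight along the string toward the centre is −mg cos φ (φ measured from the bottom), so Newton's second law along the string gives T − mg cos φ = m v²/r.
cos 55.5° = 0.5664, so T = m(v²/r + g cos φ) = 1.64 × ((7.97)²/2.72 + 10.0 × 0.5664) = 1.64 × (23.35 + (5.664)) = 1.64 × 29.02 = 47.59 N.

47.6 N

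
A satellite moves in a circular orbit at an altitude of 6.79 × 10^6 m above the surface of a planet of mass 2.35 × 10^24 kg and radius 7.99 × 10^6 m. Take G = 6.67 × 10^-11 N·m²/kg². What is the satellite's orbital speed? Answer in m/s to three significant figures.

3260 m/s

Orbital radius r = R + h = 7.99 × 10^6 + 6.79 × 10^6 = 1.478 × 10^7 m.
Gravity supplies the centripetal force: G M m / r² = m v² / r, so v = √(GM/r).
v = √(6.67 × 10^-11 × 2.35 × 10^24 / 1.478 × 10^7) = √(1.061 × 10^7) = 3257 m/s.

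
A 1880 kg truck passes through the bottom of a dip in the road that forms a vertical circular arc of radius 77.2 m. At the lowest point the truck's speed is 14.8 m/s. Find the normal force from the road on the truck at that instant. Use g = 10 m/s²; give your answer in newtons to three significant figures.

24100 N

At the lowest point, N points up (toward the centre) and the weight mg points down (away from the centre), so the net inward force is N − mg = mv²/r.
N = m(v²/r + g) = 1880 × ((14.8)²/77.2 + 10.0) = 1880 × (2.837 + 10.0) = 1880 × 12.84 = 24130 N.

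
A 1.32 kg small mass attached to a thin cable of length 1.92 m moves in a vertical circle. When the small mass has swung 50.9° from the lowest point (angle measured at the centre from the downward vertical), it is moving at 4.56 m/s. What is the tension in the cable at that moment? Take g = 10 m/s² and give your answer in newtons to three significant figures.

22.6 N

Take the radial direction toward the centre of the circle as positive. The component of the weight along the string toward the centre is −mg cos φ (φ measured from the bottom), so Newton's second law along the string gives T − mg cos φ = m v²/r.
cos 50.9° = 0.6307, so T = m(v²/r + g cos φ) = 1.32 × ((4.56)²/1.92 + 10.0 × 0.6307) = 1.32 × (10.83 + (6.307)) = 1.32 × 17.14 = 22.62 N.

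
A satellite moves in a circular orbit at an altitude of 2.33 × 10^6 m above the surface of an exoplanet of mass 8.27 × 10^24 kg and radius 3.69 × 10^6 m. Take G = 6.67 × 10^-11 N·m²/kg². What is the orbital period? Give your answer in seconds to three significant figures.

r = R + h = 3.69 × 10^6 + 2.33 × 10^6 = 6.020 × 10^6 m. Gravity provides the centripetal force: G M m / r² = m v² / r ⇒ v = √(GM/r) = 9572 m/s.
T = 2πr/v = 2π × 6.020 × 10^6 / 9572 = 3951 s.

3950 s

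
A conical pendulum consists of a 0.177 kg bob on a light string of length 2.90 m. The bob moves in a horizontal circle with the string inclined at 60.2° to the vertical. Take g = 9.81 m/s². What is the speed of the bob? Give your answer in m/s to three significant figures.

The radius of the circle is r = L sinθ = 2.90 × sin 60.2° = 2.517 m.
Horizontally T sinθ = mv²/r and vertically T cosθ = mg, so tanθ = v²/(rg).
v = √(r g tanθ) = √(2.517 × 9.81 × 1.746) = √43.11 = 6.566 m/s.

6.57 m/s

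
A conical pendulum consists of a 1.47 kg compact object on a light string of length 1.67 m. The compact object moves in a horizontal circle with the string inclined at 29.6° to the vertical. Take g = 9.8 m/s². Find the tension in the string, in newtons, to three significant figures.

Vertically the bob has no acceleration, so T cosθ = mg.
T = mg/cosθ = 1.47 × 9.8 / cos 29.6° = 14.41/0.8695 = 16.57 N.

16.6 N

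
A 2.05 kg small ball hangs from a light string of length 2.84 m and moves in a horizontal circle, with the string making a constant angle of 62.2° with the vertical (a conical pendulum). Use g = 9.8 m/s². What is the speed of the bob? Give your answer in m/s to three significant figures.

6.83 m/s

The radius of the circle is r = L sinθ = 2.84 × sin 62.2° = 2.512 m.
Horizontally T sinθ = mv²/r and vertically T cosθ = mg, so tanθ = v²/(rg).
v = √(r g tanθ) = √(2.512 × 9.8 × 1.897) = √46.70 = 6.833 m/s.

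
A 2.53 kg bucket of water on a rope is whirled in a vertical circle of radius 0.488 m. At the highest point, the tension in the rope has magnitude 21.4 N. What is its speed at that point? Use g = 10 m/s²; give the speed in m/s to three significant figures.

At the top, T + mg = mv²/r, so v = √(r(T/m + g)) = √(0.488 × (21.4/2.53 + 10.0)) = √(0.488 × 18.46) = √9.008 = 3.001 m/s.

3.00 m/s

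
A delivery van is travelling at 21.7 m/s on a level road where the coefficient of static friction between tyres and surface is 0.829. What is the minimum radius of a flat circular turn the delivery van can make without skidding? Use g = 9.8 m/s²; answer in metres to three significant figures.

At the limit, μ_s m g = m v²/r, so r_min = v²/(μ_s g) = (21.7)²/(0.829 × 9.8) = 470.9/8.124 = 57.96 m.

58.0 m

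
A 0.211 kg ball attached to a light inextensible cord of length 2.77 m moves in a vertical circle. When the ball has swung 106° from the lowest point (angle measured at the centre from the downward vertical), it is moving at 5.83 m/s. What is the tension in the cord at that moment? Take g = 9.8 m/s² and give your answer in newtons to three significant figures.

Take the radial direction toward the centre of the circle as positive. The component of the weight along the string toward the centre is −mg cos φ (φ measured from the bottom), so Newton's second law along the string gives T − mg cos φ = m v²/r.
cos 106° = -0.2756, so T = m(v²/r + g cos φ) = 0.211 × ((5.83)²/2.77 + 9.8 × -0.2756) = 0.211 × (12.27 + (-2.701)) = 0.211 × 9.569 = 2.019 N.

2.02 N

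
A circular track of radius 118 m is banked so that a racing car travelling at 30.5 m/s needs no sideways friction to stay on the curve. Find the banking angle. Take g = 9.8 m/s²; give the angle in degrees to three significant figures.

38.8°

With no friction, the horizontal component of the normal force provides the centripetal force: N sinθ = mv²/r, while N cosθ = mg vertically.
Dividing: tanθ = v²/(r g) = (30.5)²/(118 × 9.8) = 930.2/1156 = 0.8044.
θ = arctan(0.8044) = 38.81°.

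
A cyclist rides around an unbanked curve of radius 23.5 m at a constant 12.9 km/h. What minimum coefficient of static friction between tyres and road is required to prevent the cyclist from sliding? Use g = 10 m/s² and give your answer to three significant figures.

0.0546

v = 12.9/3.6 = 3.583 m/s.
Friction provides the centripetal force: μ_s m g = m v²/r, so μ_s = v²/(g r) = (3.583)²/(10.0 × 23.5) = 12.84/235.0 = 0.05464.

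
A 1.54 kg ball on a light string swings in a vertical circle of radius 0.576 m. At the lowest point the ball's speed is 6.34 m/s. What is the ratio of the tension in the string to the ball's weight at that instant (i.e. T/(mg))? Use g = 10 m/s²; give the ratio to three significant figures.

7.98

At the bottom, T − mg = mv²/r, so T = m(v²/r + g) and T/(mg) = v²/(rg) + 1 = (6.34)²/(0.576 × 10.0) + 1 = 6.978 + 1 = 7.978.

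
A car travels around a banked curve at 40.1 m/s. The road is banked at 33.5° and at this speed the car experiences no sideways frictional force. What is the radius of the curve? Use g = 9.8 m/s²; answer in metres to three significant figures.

Frictionless banking: tanθ = v²/(rg), so r = v²/(g tanθ).
r = (40.1)²/(9.8 × tan 33.5°) = 1608/(9.8 × 0.6619) = 1608/6.486 = 247.9 m.

248 m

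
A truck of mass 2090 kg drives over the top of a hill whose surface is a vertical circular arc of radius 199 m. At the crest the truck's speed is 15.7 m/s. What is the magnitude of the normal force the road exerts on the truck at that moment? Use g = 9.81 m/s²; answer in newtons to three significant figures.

17900 N

At the crest the centripetal acceleration points downward (toward the centre of the arc), so mg − N = mv²/r.
N = m(g − v²/r) = 2090 × (9.81 − (15.7)²/199) = 2090 × (9.81 − 1.239) = 2090 × 8.571 = 17910 N.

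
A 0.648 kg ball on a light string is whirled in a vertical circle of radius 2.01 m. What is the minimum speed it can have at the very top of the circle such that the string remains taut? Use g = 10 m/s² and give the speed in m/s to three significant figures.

4.48 m/s

At the top, both weight mg and T point toward the centre: T + mg = mv²/r.
At minimum speed T → 0, so mg = mv_min²/r ⇒ v_min = √(g r) = √(10.0 × 2.01) = 4.483 m/s.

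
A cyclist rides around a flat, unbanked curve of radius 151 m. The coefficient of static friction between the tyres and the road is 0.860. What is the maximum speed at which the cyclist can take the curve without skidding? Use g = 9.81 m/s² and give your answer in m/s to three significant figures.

35.7 m/s

The only inward force on a level bend is static friction, so at the limit f_s = μ_s N = μ_s m g = m v²/r.
Mass cancels: v_max = √(μ_s g r) = √(0.860 × 9.81 × 151) = √1274 = 35.69 m/s.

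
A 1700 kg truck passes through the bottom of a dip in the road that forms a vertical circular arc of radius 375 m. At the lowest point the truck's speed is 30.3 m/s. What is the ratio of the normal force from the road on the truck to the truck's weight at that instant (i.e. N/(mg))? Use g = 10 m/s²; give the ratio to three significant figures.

At the bottom, N − mg = mv²/r, so N = m(v²/r + g) and N/(mg) = v²/(rg) + 1 = (30.3)²/(375 × 10.0) + 1 = 0.2448 + 1 = 1.245.

1.24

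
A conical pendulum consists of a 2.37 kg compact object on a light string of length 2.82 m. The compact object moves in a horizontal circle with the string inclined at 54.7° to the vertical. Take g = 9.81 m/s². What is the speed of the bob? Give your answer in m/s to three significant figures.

The radius of the circle is r = L sinθ = 2.82 × sin 54.7° = 2.302 m.
Horizontally T sinθ = mv²/r and vertically T cosθ = mg, so tanθ = v²/(rg).
v = √(r g tanθ) = √(2.302 × 9.81 × 1.412) = √31.89 = 5.647 m/s.

5.65 m/s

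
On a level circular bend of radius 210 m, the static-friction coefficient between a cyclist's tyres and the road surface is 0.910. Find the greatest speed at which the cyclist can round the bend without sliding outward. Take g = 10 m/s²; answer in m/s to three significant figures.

The only inward force on a level bend is static friction, so at the limit f_s = μ_s N = μ_s m g = m v²/r.
Mass cancels: v_max = √(μ_s g r) = √(0.910 × 10.0 × 210) = √1911 = 43.71 m/s.

43.7 m/s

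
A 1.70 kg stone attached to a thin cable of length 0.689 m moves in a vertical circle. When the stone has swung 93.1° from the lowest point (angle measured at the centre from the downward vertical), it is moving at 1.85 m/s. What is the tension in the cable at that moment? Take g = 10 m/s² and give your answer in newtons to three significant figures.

Take the radial direction toward the centre of the circle as positive. The component of the weight along the string toward the centre is −mg cos φ (φ measured from the bottom), so Newton's second law along the string gives T − mg cos φ = m v²/r.
cos 93.1° = -0.05408, so T = m(v²/r + g cos φ) = 1.70 × ((1.85)²/0.689 + 10.0 × -0.05408) = 1.70 × (4.967 + (-0.5408)) = 1.70 × 4.427 = 7.525 N.

7.53 N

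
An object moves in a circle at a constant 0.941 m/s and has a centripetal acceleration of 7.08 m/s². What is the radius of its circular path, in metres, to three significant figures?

a_c = v²/r ⇒ r = v²/a_c = (0.941)²/7.08 = 0.8855/7.08 = 0.1251 m.

0.125 m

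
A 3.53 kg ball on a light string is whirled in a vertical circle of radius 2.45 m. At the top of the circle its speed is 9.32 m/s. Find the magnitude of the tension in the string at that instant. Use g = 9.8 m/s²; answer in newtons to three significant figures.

90.6 N

At the top, both T and the weight mg point inward (toward the centre), so T + mg = mv²/r.
T = m(v²/r − g) = 3.53 × ((9.32)²/2.45 − 9.8) = 3.53 × (35.45 − 9.8) = 3.53 × 25.65 = 90.56 N.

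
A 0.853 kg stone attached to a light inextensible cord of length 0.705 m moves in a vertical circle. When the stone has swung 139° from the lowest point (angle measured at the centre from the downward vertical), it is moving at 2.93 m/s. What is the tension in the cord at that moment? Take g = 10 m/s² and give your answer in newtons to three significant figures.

Take the radial direction toward the centre of the circle as positive. The component of the weight along the string toward the centre is −mg cos φ (φ measured from the bottom), so Newton's second law along the string gives T − mg cos φ = m v²/r.
cos 139° = -0.7547, so T = m(v²/r + g cos φ) = 0.853 × ((2.93)²/0.705 + 10.0 × -0.7547) = 0.853 × (12.18 + (-7.547)) = 0.853 × 4.630 = 3.949 N.

3.95 N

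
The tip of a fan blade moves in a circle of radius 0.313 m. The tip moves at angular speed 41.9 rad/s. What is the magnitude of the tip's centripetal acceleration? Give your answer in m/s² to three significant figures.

550 m/s²

v = ωr = 41.9 × 0.313 = 13.11 m/s.
a_c = v²/r = (13.11)²/0.313 = 172.0/0.313 = 549.5 m/s².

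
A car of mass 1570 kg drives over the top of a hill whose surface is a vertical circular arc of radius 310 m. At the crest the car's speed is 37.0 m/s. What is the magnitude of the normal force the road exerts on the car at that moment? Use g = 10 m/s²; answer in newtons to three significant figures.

8770 N

At the crest the centripetal acceleration points downward (toward the centre of the arc), so mg − N = mv²/r.
N = m(g − v²/r) = 1570 × (10.0 − (37.0)²/310) = 1570 × (10.0 − 4.416) = 1570 × 5.584 = 8767 N.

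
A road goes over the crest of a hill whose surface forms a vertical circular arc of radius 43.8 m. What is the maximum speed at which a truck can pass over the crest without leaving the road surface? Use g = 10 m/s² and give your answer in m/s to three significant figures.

At the crest the centre of the circle is below the truck, so the net downward (centripetal) force is mg − N = mv²/r.
The truck leaves the road when N → 0, giving v_max = √(g r) = √(10.0 × 43.8) = 20.93 m/s.

20.9 m/s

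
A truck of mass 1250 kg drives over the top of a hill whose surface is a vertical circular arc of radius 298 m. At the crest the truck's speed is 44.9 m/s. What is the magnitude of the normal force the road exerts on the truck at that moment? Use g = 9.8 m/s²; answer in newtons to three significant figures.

3790 N

At the crest the centripetal acceleration points downward (toward the centre of the arc), so mg − N = mv²/r.
N = m(g − v²/r) = 1250 × (9.8 − (44.9)²/298) = 1250 × (9.8 − 6.765) = 1250 × 3.035 = 3794 N.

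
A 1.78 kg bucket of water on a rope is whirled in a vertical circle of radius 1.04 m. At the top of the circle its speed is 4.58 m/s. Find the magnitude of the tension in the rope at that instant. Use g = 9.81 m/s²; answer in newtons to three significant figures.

18.4 N

At the top, both T and the weight mg point inward (toward the centre), so T + mg = mv²/r.
T = m(v²/r − g) = 1.78 × ((4.58)²/1.04 − 9.81) = 1.78 × (20.17 − 9.81) = 1.78 × 10.36 = 18.44 N.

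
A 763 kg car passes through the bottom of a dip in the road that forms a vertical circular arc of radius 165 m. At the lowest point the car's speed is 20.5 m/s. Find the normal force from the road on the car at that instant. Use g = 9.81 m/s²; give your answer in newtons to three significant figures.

At the lowest point, N points up (toward the centre) and the weight mg points down (away from the centre), so the net inward force is N − mg = mv²/r.
N = m(v²/r + g) = 763 × ((20.5)²/165 + 9.81) = 763 × (2.547 + 9.81) = 763 × 12.36 = 9428 N.

9430 N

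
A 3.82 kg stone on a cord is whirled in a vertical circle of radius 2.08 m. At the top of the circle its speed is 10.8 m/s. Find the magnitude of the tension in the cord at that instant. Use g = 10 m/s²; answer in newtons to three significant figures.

At the top, both T and the weight mg point inward (toward the centre), so T + mg = mv²/r.
T = m(v²/r − g) = 3.82 × ((10.8)²/2.08 − 10.0) = 3.82 × (56.08 − 10.0) = 3.82 × 46.08 = 176.0 N.

176 N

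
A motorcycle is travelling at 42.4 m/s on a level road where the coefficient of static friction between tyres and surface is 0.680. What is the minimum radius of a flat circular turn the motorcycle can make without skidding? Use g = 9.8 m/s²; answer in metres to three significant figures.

270 m

At the limit, μ_s m g = m v²/r, so r_min = v²/(μ_s g) = (42.4)²/(0.680 × 9.8) = 1798/6.664 = 269.8 m.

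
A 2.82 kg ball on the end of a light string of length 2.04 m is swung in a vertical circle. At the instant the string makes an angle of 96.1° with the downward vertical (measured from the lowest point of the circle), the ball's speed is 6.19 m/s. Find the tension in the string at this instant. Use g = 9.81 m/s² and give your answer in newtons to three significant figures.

Take the radial direction toward the centre of the circle as positive. The component of the weight along the string toward the centre is −mg cos φ (φ measured from the bottom), so Newton's second law along the string gives T − mg cos φ = m v²/r.
cos 96.1° = -0.1063, so T = m(v²/r + g cos φ) = 2.82 × ((6.19)²/2.04 + 9.81 × -0.1063) = 2.82 × (18.78 + (-1.042)) = 2.82 × 17.74 = 50.03 N.

50.0 N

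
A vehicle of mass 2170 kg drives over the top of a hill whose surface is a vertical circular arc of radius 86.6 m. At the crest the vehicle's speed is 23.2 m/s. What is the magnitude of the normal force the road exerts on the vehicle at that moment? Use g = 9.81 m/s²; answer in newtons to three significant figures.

7800 N

At the crest the centripetal acceleration points downward (toward the centre of the arc), so mg − N = mv²/r.
N = m(g − v²/r) = 2170 × (9.81 − (23.2)²/86.6) = 2170 × (9.81 − 6.215) = 2170 × 3.595 = 7801 N.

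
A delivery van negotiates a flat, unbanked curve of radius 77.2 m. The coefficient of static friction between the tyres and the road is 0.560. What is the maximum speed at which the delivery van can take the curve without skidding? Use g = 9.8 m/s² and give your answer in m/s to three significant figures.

The only inward force on a level bend is static friction, so at the limit f_s = μ_s N = μ_s m g = m v²/r.
Mass cancels: v_max = √(μ_s g r) = √(0.560 × 9.8 × 77.2) = √423.7 = 20.58 m/s.

20.6 m/s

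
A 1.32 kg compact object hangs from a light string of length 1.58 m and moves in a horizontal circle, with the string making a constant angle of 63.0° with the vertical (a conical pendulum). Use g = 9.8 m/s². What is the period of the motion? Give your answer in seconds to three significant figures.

r = L sinθ = 1.408 m. From T sinθ = mω²r and T cosθ = mg: tanθ = ω²r/g, so ω² = g tanθ / r = g/(L cosθ).
ω = √(g/(L cosθ)) = √(9.8/(1.58 × 0.4540)) = √13.66 = 3.696 rad/s.
Period = 2π/ω = 1.700 s.

1.70 s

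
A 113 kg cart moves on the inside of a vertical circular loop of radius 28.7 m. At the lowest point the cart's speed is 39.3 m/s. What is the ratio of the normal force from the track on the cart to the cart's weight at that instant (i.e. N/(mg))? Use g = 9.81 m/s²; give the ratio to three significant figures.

At the bottom, N − mg = mv²/r, so N = m(v²/r + g) and N/(mg) = v²/(rg) + 1 = (39.3)²/(28.7 × 9.81) + 1 = 5.486 + 1 = 6.486.

6.49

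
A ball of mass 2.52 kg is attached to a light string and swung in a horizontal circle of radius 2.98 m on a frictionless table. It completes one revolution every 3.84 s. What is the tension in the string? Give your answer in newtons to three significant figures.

v = 2πr/T = 2π × 2.98/3.84 = 4.876 m/s.
The tension is the only horizontal force, so it supplies the full centripetal force: T = m v²/r = 2.52 × (4.876)²/2.98 = 2.52 × 23.78/2.98 = 20.11 N.

20.1 N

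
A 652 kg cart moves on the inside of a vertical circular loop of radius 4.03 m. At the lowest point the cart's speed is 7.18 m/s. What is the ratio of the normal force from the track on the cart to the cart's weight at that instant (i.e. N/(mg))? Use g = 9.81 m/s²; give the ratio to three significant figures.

At the bottom, N − mg = mv²/r, so N = m(v²/r + g) and N/(mg) = v²/(rg) + 1 = (7.18)²/(4.03 × 9.81) + 1 = 1.304 + 1 = 2.304.

2.30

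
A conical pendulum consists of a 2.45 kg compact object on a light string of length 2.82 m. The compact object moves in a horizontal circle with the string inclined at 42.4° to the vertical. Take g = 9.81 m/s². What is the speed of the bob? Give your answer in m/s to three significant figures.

The radius of the circle is r = L sinθ = 2.82 × sin 42.4° = 1.902 m.
Horizontally T sinθ = mv²/r and vertically T cosθ = mg, so tanθ = v²/(rg).
v = √(r g tanθ) = √(1.902 × 9.81 × 0.9131) = √17.03 = 4.127 m/s.

4.13 m/s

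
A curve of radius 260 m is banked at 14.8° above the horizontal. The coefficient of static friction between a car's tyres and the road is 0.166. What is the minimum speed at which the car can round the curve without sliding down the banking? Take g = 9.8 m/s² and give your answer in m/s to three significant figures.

At the minimum speed, friction acts up the slope at its limiting value f = μN. Radially (horizontal, toward centre): N sinθ − μN cosθ = mv²/r. Vertically: N cosθ + μN sinθ = mg.
Dividing: v² = r g (sinθ − μcosθ)/(cosθ + μsinθ).
sinθ − μcosθ = 0.2554 − 0.166×0.9668 = 0.09495; cosθ + μsinθ = 0.9668 + 0.166×0.2554 = 1.009.
v² = 260 × 9.8 × 0.09495/1.009 = 239.7 m²/s², so v = 15.48 m/s.

15.5 m/s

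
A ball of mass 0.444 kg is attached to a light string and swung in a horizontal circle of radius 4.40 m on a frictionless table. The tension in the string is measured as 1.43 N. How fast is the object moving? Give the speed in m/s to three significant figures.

T = m v²/r ⇒ v = √(T r / m) = √(1.43 × 4.40 / 0.444) = √14.17 = 3.764 m/s.

3.76 m/s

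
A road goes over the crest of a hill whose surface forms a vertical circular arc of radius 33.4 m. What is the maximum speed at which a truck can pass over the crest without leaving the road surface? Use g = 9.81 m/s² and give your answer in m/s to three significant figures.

At the crest the centre of the circle is below the truck, so the net downward (centripetal) force is mg − N = mv²/r.
The truck leaves the road when N → 0, giving v_max = √(g r) = √(9.81 × 33.4) = 18.10 m/s.

18.1 m/s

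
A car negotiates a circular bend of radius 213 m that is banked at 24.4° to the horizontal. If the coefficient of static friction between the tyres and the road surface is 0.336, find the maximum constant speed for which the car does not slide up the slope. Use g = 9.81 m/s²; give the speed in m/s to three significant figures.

44.1 m/s

At the maximum speed, friction acts down the slope at its limiting value f = μN. Radially (horizontal, toward centre): N sinθ + μN cosθ = mv²/r. Vertically: N cosθ − μN sinθ = mg.
Dividing: v² = r g (sinθ + μcosθ)/(cosθ − μsinθ).
sinθ + μcosθ = 0.4131 + 0.336×0.9107 = 0.7191; cosθ − μsinθ = 0.9107 − 0.336×0.4131 = 0.7719.
v² = 213 × 9.81 × 0.7191/0.7719 = 1947 m²/s², so v = 44.12 m/s.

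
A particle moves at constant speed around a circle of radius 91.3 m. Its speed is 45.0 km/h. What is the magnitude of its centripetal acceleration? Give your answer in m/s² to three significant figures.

1.71 m/s²

v = 45.0 km/h = 45.0/3.6 = 12.50 m/s.
a_c = v²/r = (12.50)²/91.3 = 156.2/91.3 = 1.711 m/s².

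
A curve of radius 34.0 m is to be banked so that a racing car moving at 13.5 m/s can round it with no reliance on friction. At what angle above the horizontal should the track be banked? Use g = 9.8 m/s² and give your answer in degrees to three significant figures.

28.7°

For a frictionless banked turn: horizontally N sinθ = mv²/r and vertically N cosθ = mg.
Dividing: tanθ = v²/(r g) = (13.5)²/(34.0 × 9.8) = 182.2/333.2 = 0.5470.
θ = arctan(0.5470) = 28.68°.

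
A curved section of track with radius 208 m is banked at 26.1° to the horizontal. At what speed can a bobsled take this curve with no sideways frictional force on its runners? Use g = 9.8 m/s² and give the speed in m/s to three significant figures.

On a frictionless banked curve, N sinθ = mv²/r and N cosθ = mg, so tanθ = v²/(rg).
v = √(r g tanθ) = √(208 × 9.8 × tan 26.1°) = √(208 × 9.8 × 0.4899) = √998.6 = 31.60 m/s.

31.6 m/s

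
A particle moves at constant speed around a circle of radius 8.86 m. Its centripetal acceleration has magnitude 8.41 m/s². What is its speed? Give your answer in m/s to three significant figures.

8.63 m/s

a_c = v²/r ⇒ v = √(a_c · r) = √(8.41 × 8.86) = √74.51 = 8.632 m/s.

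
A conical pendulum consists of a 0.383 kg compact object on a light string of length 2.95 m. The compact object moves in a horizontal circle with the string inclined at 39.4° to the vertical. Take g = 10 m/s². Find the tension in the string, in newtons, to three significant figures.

4.96 N

Vertically the bob has no acceleration, so T cosθ = mg.
T = mg/cosθ = 0.383 × 10.0 / cos 39.4° = 3.830/0.7727 = 4.956 N.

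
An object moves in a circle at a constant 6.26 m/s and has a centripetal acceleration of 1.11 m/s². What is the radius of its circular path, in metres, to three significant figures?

a_c = v²/r ⇒ r = v²/a_c = (6.26)²/1.11 = 39.19/1.11 = 35.30 m.

35.3 m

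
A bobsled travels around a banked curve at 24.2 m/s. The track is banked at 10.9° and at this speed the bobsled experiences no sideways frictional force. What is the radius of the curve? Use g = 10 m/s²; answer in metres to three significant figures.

304 m

Frictionless banking: tanθ = v²/(rg), so r = v²/(g tanθ).
r = (24.2)²/(10.0 × tan 10.9°) = 585.6/(10.0 × 0.1926) = 585.6/1.926 = 304.1 m.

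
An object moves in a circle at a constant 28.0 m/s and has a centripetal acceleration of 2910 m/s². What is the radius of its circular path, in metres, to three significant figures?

0.269 m

a_c = v²/r ⇒ r = v²/a_c = (28.0)²/2910 = 784.0/2910 = 0.2694 m.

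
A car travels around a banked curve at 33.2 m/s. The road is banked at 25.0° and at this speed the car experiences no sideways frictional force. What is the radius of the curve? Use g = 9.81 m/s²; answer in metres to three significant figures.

241 m

Frictionless banking: tanθ = v²/(rg), so r = v²/(g tanθ).
r = (33.2)²/(9.81 × tan 25.0°) = 1102/(9.81 × 0.4663) = 1102/4.574 = 241.0 m.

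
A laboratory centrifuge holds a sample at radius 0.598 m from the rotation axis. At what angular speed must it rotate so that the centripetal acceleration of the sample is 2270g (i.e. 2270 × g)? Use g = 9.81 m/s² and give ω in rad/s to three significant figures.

Centripetal acceleration a_c = ω²r. Setting ω²r = 2270g:
ω = √(2270g / r) = √(2270 × 9.81 / 0.598) = √37240 = 193.0 rad/s.

193 rad/s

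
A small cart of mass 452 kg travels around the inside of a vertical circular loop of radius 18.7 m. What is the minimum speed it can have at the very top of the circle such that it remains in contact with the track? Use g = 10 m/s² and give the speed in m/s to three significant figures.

At the top, both weight mg and N point toward the centre: N + mg = mv²/r.
At minimum speed N → 0, so mg = mv_min²/r ⇒ v_min = √(g r) = √(10.0 × 18.7) = 13.67 m/s.

13.7 m/s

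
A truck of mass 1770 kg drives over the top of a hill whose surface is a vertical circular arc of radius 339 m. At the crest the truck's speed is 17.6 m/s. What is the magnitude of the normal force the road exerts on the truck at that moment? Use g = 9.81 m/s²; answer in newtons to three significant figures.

15700 N

At the crest the centripetal acceleration points downward (toward the centre of the arc), so mg − N = mv²/r.
N = m(g − v²/r) = 1770 × (9.81 − (17.6)²/339) = 1770 × (9.81 − 0.9137) = 1770 × 8.896 = 15750 N.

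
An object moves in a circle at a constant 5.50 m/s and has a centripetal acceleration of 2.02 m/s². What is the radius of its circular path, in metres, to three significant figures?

a_c = v²/r ⇒ r = v²/a_c = (5.50)²/2.02 = 30.25/2.02 = 14.98 m.

15.0 m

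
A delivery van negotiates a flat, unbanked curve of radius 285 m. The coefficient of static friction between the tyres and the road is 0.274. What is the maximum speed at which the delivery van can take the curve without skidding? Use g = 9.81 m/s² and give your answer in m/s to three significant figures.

27.7 m/s

Friction provides the centripetal force on a flat curve. At maximum speed it is at its limiting value: μ_s m g = m v²/r.
Mass cancels: v_max = √(μ_s g r) = √(0.274 × 9.81 × 285) = √766.1 = 27.68 m/s.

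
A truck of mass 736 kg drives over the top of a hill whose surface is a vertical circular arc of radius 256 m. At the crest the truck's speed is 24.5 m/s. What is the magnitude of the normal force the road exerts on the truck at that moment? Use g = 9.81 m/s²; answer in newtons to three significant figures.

At the crest the centripetal acceleration points downward (toward the centre of the arc), so mg − N = mv²/r.
N = m(g − v²/r) = 736 × (9.81 − (24.5)²/256) = 736 × (9.81 − 2.345) = 736 × 7.465 = 5494 N.

5490 N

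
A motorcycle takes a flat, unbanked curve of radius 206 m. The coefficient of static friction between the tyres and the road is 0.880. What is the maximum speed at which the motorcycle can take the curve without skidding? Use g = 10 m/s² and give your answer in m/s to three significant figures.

The only inward force on a level bend is static friction, so at the limit f_s = μ_s N = μ_s m g = m v²/r.
Mass cancels: v_max = √(μ_s g r) = √(0.880 × 10.0 × 206) = √1813 = 42.58 m/s.

42.6 m/s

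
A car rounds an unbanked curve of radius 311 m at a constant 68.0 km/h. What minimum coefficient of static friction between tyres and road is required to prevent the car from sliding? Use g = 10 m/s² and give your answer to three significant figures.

v = 68.0/3.6 = 18.89 m/s.
Friction provides the centripetal force: μ_s m g = m v²/r, so μ_s = v²/(g r) = (18.89)²/(10.0 × 311) = 356.8/3110 = 0.1147.

0.115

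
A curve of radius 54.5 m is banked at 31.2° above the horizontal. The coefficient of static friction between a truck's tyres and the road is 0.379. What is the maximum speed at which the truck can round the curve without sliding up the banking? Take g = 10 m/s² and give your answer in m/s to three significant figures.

26.4 m/s

At the maximum speed, friction acts down the slope at its limiting value f = μN. Radially (horizontal, toward centre): N sinθ + μN cosθ = mv²/r. Vertically: N cosθ − μN sinθ = mg.
Dividing: v² = r g (sinθ + μcosθ)/(cosθ − μsinθ).
sinθ + μcosθ = 0.5180 + 0.379×0.8554 = 0.8422; cosθ − μsinθ = 0.8554 − 0.379×0.5180 = 0.6590.
v² = 54.5 × 10.0 × 0.8422/0.6590 = 696.5 m²/s², so v = 26.39 m/s.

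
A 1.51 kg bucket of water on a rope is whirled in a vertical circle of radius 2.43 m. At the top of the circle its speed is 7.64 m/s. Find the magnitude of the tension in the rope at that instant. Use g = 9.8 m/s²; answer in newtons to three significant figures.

At the top, both T and the weight mg point inward (toward the centre), so T + mg = mv²/r.
T = m(v²/r − g) = 1.51 × ((7.64)²/2.43 − 9.8) = 1.51 × (24.02 − 9.8) = 1.51 × 14.22 = 21.47 N.

21.5 N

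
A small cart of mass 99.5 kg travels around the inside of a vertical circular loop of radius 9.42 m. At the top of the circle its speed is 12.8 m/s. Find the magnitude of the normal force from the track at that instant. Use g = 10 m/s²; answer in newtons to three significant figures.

736 N

At the top, both N and the weight mg point inward (toward the centre), so N + mg = mv²/r.
N = m(v²/r − g) = 99.5 × ((12.8)²/9.42 − 10.0) = 99.5 × (17.39 − 10.0) = 99.5 × 7.393 = 735.6 N.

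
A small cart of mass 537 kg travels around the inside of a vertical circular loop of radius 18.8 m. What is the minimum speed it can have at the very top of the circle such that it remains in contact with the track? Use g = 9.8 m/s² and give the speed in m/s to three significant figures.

13.6 m/s

At the top, both weight mg and N point toward the centre: N + mg = mv²/r.
At minimum speed N → 0, so mg = mv_min²/r ⇒ v_min = √(g r) = √(9.8 × 18.8) = 13.57 m/s.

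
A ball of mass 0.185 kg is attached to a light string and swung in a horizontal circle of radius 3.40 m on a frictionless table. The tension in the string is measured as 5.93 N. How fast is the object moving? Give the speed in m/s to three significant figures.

T = m v²/r ⇒ v = √(T r / m) = √(5.93 × 3.40 / 0.185) = √109.0 = 10.44 m/s.

10.4 m/s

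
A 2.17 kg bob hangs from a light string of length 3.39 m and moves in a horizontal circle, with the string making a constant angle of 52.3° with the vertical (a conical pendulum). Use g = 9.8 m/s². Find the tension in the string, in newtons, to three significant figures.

34.8 N

Vertically the bob has no acceleration, so T cosθ = mg.
T = mg/cosθ = 2.17 × 9.8 / cos 52.3° = 21.27/0.6115 = 34.78 N.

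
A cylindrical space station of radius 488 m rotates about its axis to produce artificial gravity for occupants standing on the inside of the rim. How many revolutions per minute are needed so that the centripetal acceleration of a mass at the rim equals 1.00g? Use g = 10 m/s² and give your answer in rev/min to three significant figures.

Require ω²r = 1.00g, so ω = √(1.00 × 10.0/488) = 0.1431 rad/s.
In rev/min: ω × 60/(2π) = 0.1431 × 60/(2π) = 1.367 rev/min.

1.37 rev/min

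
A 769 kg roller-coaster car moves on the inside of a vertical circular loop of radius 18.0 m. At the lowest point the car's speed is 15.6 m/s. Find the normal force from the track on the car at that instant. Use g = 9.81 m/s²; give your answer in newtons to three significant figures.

17900 N

At the lowest point, N points up (toward the centre) and the weight mg points down (away from the centre), so the net inward force is N − mg = mv²/r.
N = m(v²/r + g) = 769 × ((15.6)²/18.0 + 9.81) = 769 × (13.52 + 9.81) = 769 × 23.33 = 17940 N.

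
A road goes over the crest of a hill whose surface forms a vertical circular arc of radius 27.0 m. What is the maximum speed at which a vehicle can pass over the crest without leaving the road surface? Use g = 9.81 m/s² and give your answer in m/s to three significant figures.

At the crest the centre of the circle is below the vehicle, so the net downward (centripetal) force is mg − N = mv²/r.
The vehicle leaves the road when N → 0, giving v_max = √(g r) = √(9.81 × 27.0) = 16.27 m/s.

16.3 m/s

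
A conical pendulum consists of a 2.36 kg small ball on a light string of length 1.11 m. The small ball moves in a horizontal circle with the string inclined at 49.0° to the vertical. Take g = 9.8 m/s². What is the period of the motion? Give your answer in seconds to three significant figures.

r = L sinθ = 0.8377 m. From T sinθ = mω²r and T cosθ = mg: tanθ = ω²r/g, so ω² = g tanθ / r = g/(L cosθ).
ω = √(g/(L cosθ)) = √(9.8/(1.11 × 0.6561)) = √13.46 = 3.668 rad/s.
Period = 2π/ω = 1.713 s.

1.71 s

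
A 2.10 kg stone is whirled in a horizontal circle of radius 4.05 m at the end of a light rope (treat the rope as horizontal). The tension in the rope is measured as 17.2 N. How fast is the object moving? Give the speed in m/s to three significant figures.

5.76 m/s

T = m v²/r ⇒ v = √(T r / m) = √(17.2 × 4.05 / 2.10) = √33.17 = 5.759 m/s.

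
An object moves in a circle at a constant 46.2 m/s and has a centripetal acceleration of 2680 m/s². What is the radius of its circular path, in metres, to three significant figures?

a_c = v²/r ⇒ r = v²/a_c = (46.2)²/2680 = 2134/2680 = 0.7964 m.

0.796 m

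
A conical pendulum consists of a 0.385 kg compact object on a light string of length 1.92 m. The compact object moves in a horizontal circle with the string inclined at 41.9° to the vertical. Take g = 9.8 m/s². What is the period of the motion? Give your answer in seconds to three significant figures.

r = L sinθ = 1.282 m. From T sinθ = mω²r and T cosθ = mg: tanθ = ω²r/g, so ω² = g tanθ / r = g/(L cosθ).
ω = √(g/(L cosθ)) = √(9.8/(1.92 × 0.7443)) = √6.858 = 2.619 rad/s.
Period = 2π/ω = 2.399 s.

2.40 s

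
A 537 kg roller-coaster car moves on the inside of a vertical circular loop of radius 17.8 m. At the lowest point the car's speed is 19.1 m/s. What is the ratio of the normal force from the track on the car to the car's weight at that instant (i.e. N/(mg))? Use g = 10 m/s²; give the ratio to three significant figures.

3.05

At the bottom, N − mg = mv²/r, so N = m(v²/r + g) and N/(mg) = v²/(rg) + 1 = (19.1)²/(17.8 × 10.0) + 1 = 2.049 + 1 = 3.049.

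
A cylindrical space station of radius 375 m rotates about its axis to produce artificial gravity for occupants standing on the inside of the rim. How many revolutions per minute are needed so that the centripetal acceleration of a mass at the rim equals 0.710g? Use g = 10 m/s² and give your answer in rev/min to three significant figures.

1.31 rev/min

Require ω²r = 0.710g, so ω = √(0.710 × 10.0/375) = 0.1376 rad/s.
In rev/min: ω × 60/(2π) = 0.1376 × 60/(2π) = 1.314 rev/min.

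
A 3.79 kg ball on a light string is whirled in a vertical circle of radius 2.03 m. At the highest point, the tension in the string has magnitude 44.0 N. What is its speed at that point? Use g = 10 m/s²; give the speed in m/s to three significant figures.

6.62 m/s

At the top, T + mg = mv²/r, so v = √(r(T/m + g)) = √(2.03 × (44.0/3.79 + 10.0)) = √(2.03 × 21.61) = √43.87 = 6.623 m/s.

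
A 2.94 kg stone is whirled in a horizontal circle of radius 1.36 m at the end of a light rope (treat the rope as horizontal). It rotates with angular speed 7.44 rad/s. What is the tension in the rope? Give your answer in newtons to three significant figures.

221 N

v = ωr = 7.44 × 1.36 = 10.12 m/s.
The tension is the only horizontal force, so it supplies the full centripetal force: T = m v²/r = 2.94 × (10.12)²/1.36 = 2.94 × 102.4/1.36 = 221.3 N.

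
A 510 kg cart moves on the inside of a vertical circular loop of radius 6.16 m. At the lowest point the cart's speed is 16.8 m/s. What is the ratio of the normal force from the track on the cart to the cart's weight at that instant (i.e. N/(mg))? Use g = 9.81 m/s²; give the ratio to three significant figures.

At the bottom, N − mg = mv²/r, so N = m(v²/r + g) and N/(mg) = v²/(rg) + 1 = (16.8)²/(6.16 × 9.81) + 1 = 4.671 + 1 = 5.671.

5.67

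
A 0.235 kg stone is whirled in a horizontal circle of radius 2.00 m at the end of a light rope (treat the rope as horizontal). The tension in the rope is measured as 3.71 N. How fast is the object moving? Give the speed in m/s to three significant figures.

5.62 m/s

T = m v²/r ⇒ v = √(T r / m) = √(3.71 × 2.00 / 0.235) = √31.57 = 5.619 m/s.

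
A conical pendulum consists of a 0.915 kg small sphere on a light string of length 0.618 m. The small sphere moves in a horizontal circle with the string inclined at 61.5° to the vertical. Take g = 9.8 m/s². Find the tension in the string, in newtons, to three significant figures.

18.8 N

Vertically the bob has no acceleration, so T cosθ = mg.
T = mg/cosθ = 0.915 × 9.8 / cos 61.5° = 8.967/0.4772 = 18.79 N.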